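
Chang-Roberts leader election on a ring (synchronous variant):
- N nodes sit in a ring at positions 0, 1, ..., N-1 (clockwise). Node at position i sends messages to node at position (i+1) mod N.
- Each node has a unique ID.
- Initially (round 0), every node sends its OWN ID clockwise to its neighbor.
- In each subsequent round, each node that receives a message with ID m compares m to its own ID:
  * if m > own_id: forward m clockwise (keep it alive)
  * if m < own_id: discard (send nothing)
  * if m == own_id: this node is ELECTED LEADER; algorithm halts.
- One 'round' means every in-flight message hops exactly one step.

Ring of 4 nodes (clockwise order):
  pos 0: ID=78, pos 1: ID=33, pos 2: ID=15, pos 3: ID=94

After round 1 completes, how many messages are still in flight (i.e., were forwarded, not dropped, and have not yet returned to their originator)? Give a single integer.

Answer: 3

Derivation:
Round 1: pos1(id33) recv 78: fwd; pos2(id15) recv 33: fwd; pos3(id94) recv 15: drop; pos0(id78) recv 94: fwd
After round 1: 3 messages still in flight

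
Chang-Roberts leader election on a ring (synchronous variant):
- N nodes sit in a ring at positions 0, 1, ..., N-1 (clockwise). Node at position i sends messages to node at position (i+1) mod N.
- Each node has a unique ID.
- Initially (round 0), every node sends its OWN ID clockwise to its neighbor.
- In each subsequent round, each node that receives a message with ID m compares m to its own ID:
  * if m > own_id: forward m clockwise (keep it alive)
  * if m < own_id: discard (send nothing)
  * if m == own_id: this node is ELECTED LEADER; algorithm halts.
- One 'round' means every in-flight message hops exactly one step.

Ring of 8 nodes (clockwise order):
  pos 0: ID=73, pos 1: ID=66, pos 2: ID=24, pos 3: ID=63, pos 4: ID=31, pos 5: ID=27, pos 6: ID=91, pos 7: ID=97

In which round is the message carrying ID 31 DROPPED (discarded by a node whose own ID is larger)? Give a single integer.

Answer: 2

Derivation:
Round 1: pos1(id66) recv 73: fwd; pos2(id24) recv 66: fwd; pos3(id63) recv 24: drop; pos4(id31) recv 63: fwd; pos5(id27) recv 31: fwd; pos6(id91) recv 27: drop; pos7(id97) recv 91: drop; pos0(id73) recv 97: fwd
Round 2: pos2(id24) recv 73: fwd; pos3(id63) recv 66: fwd; pos5(id27) recv 63: fwd; pos6(id91) recv 31: drop; pos1(id66) recv 97: fwd
Round 3: pos3(id63) recv 73: fwd; pos4(id31) recv 66: fwd; pos6(id91) recv 63: drop; pos2(id24) recv 97: fwd
Round 4: pos4(id31) recv 73: fwd; pos5(id27) recv 66: fwd; pos3(id63) recv 97: fwd
Round 5: pos5(id27) recv 73: fwd; pos6(id91) recv 66: drop; pos4(id31) recv 97: fwd
Round 6: pos6(id91) recv 73: drop; pos5(id27) recv 97: fwd
Round 7: pos6(id91) recv 97: fwd
Round 8: pos7(id97) recv 97: ELECTED
Message ID 31 originates at pos 4; dropped at pos 6 in round 2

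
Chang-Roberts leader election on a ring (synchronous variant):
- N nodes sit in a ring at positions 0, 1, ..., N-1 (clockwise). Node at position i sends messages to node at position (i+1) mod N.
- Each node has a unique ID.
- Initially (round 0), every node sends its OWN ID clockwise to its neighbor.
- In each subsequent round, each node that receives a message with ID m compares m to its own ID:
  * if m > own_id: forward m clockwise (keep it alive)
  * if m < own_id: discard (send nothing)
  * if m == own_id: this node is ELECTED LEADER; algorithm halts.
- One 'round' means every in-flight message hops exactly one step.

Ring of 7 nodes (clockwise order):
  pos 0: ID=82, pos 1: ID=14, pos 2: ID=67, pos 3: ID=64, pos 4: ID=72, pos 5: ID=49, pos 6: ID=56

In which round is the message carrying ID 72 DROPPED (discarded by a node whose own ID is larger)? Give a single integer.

Answer: 3

Derivation:
Round 1: pos1(id14) recv 82: fwd; pos2(id67) recv 14: drop; pos3(id64) recv 67: fwd; pos4(id72) recv 64: drop; pos5(id49) recv 72: fwd; pos6(id56) recv 49: drop; pos0(id82) recv 56: drop
Round 2: pos2(id67) recv 82: fwd; pos4(id72) recv 67: drop; pos6(id56) recv 72: fwd
Round 3: pos3(id64) recv 82: fwd; pos0(id82) recv 72: drop
Round 4: pos4(id72) recv 82: fwd
Round 5: pos5(id49) recv 82: fwd
Round 6: pos6(id56) recv 82: fwd
Round 7: pos0(id82) recv 82: ELECTED
Message ID 72 originates at pos 4; dropped at pos 0 in round 3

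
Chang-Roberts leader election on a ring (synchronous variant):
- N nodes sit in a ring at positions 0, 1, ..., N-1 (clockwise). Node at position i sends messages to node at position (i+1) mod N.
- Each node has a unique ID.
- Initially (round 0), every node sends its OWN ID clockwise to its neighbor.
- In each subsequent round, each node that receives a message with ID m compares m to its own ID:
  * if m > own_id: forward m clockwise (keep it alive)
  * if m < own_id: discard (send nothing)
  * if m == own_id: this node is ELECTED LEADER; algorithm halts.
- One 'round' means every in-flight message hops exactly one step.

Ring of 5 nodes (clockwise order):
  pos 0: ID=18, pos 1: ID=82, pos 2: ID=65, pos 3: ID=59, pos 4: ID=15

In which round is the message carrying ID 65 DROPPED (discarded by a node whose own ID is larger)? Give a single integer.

Round 1: pos1(id82) recv 18: drop; pos2(id65) recv 82: fwd; pos3(id59) recv 65: fwd; pos4(id15) recv 59: fwd; pos0(id18) recv 15: drop
Round 2: pos3(id59) recv 82: fwd; pos4(id15) recv 65: fwd; pos0(id18) recv 59: fwd
Round 3: pos4(id15) recv 82: fwd; pos0(id18) recv 65: fwd; pos1(id82) recv 59: drop
Round 4: pos0(id18) recv 82: fwd; pos1(id82) recv 65: drop
Round 5: pos1(id82) recv 82: ELECTED
Message ID 65 originates at pos 2; dropped at pos 1 in round 4

Answer: 4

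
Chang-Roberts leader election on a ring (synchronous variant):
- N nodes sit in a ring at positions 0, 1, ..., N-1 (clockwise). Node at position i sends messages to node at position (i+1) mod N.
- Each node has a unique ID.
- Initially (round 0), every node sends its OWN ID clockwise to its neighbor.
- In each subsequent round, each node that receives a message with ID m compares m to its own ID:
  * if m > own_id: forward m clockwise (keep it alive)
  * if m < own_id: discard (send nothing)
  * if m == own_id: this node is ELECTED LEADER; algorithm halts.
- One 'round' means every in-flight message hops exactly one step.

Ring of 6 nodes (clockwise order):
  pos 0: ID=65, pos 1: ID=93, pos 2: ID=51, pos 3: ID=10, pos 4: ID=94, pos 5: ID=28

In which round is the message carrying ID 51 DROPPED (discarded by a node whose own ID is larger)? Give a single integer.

Answer: 2

Derivation:
Round 1: pos1(id93) recv 65: drop; pos2(id51) recv 93: fwd; pos3(id10) recv 51: fwd; pos4(id94) recv 10: drop; pos5(id28) recv 94: fwd; pos0(id65) recv 28: drop
Round 2: pos3(id10) recv 93: fwd; pos4(id94) recv 51: drop; pos0(id65) recv 94: fwd
Round 3: pos4(id94) recv 93: drop; pos1(id93) recv 94: fwd
Round 4: pos2(id51) recv 94: fwd
Round 5: pos3(id10) recv 94: fwd
Round 6: pos4(id94) recv 94: ELECTED
Message ID 51 originates at pos 2; dropped at pos 4 in round 2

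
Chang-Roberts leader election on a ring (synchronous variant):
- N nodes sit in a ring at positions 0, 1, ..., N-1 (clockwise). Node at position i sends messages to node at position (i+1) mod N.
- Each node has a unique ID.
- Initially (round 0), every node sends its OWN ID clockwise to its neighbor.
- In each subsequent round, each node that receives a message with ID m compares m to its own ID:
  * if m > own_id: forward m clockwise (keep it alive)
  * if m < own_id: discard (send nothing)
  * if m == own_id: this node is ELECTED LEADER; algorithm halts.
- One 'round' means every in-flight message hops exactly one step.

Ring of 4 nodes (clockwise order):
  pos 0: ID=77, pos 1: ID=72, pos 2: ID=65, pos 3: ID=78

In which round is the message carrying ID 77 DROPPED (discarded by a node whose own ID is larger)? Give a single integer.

Answer: 3

Derivation:
Round 1: pos1(id72) recv 77: fwd; pos2(id65) recv 72: fwd; pos3(id78) recv 65: drop; pos0(id77) recv 78: fwd
Round 2: pos2(id65) recv 77: fwd; pos3(id78) recv 72: drop; pos1(id72) recv 78: fwd
Round 3: pos3(id78) recv 77: drop; pos2(id65) recv 78: fwd
Round 4: pos3(id78) recv 78: ELECTED
Message ID 77 originates at pos 0; dropped at pos 3 in round 3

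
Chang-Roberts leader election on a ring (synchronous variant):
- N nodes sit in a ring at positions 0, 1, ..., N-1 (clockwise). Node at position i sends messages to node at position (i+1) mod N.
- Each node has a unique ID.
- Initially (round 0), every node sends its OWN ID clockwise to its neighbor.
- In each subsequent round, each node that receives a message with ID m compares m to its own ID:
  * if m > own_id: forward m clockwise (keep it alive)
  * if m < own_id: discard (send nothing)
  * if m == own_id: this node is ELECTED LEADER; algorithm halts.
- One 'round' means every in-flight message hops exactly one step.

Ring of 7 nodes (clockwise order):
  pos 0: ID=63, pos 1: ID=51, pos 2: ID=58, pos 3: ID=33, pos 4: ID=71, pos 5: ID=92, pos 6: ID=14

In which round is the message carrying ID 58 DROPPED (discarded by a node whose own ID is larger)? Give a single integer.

Round 1: pos1(id51) recv 63: fwd; pos2(id58) recv 51: drop; pos3(id33) recv 58: fwd; pos4(id71) recv 33: drop; pos5(id92) recv 71: drop; pos6(id14) recv 92: fwd; pos0(id63) recv 14: drop
Round 2: pos2(id58) recv 63: fwd; pos4(id71) recv 58: drop; pos0(id63) recv 92: fwd
Round 3: pos3(id33) recv 63: fwd; pos1(id51) recv 92: fwd
Round 4: pos4(id71) recv 63: drop; pos2(id58) recv 92: fwd
Round 5: pos3(id33) recv 92: fwd
Round 6: pos4(id71) recv 92: fwd
Round 7: pos5(id92) recv 92: ELECTED
Message ID 58 originates at pos 2; dropped at pos 4 in round 2

Answer: 2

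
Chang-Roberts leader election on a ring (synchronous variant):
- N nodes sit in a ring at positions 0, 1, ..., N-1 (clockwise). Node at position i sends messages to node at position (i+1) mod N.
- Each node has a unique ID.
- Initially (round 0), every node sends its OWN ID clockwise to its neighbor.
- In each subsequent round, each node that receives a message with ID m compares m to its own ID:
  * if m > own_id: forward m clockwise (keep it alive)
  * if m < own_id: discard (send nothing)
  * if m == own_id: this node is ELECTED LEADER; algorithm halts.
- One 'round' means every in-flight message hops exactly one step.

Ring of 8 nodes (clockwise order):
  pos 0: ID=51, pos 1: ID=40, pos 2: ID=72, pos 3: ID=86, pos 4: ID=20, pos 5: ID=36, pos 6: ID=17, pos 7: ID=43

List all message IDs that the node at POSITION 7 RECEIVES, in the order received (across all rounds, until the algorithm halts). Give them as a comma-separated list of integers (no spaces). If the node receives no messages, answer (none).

Round 1: pos1(id40) recv 51: fwd; pos2(id72) recv 40: drop; pos3(id86) recv 72: drop; pos4(id20) recv 86: fwd; pos5(id36) recv 20: drop; pos6(id17) recv 36: fwd; pos7(id43) recv 17: drop; pos0(id51) recv 43: drop
Round 2: pos2(id72) recv 51: drop; pos5(id36) recv 86: fwd; pos7(id43) recv 36: drop
Round 3: pos6(id17) recv 86: fwd
Round 4: pos7(id43) recv 86: fwd
Round 5: pos0(id51) recv 86: fwd
Round 6: pos1(id40) recv 86: fwd
Round 7: pos2(id72) recv 86: fwd
Round 8: pos3(id86) recv 86: ELECTED

Answer: 17,36,86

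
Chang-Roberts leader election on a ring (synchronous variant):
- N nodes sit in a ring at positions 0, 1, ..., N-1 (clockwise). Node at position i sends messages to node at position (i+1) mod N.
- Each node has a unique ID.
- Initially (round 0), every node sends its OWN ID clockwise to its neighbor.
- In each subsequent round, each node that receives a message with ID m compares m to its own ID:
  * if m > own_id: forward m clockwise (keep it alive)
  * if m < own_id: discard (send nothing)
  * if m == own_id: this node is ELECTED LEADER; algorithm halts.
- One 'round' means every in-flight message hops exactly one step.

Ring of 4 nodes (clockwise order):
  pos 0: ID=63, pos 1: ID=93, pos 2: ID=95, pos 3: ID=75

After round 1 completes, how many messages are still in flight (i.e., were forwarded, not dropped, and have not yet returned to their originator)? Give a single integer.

Round 1: pos1(id93) recv 63: drop; pos2(id95) recv 93: drop; pos3(id75) recv 95: fwd; pos0(id63) recv 75: fwd
After round 1: 2 messages still in flight

Answer: 2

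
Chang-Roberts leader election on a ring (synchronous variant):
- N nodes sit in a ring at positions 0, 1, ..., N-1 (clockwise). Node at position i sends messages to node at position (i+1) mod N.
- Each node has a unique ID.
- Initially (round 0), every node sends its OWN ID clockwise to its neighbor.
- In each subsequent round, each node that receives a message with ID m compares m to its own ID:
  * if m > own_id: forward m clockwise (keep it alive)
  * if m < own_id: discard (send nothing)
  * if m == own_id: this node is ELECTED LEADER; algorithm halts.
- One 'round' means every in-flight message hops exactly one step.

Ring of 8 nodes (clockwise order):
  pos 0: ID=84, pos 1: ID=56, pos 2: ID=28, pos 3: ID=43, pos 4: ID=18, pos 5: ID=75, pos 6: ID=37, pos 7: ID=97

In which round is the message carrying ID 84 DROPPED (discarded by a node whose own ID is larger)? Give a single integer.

Round 1: pos1(id56) recv 84: fwd; pos2(id28) recv 56: fwd; pos3(id43) recv 28: drop; pos4(id18) recv 43: fwd; pos5(id75) recv 18: drop; pos6(id37) recv 75: fwd; pos7(id97) recv 37: drop; pos0(id84) recv 97: fwd
Round 2: pos2(id28) recv 84: fwd; pos3(id43) recv 56: fwd; pos5(id75) recv 43: drop; pos7(id97) recv 75: drop; pos1(id56) recv 97: fwd
Round 3: pos3(id43) recv 84: fwd; pos4(id18) recv 56: fwd; pos2(id28) recv 97: fwd
Round 4: pos4(id18) recv 84: fwd; pos5(id75) recv 56: drop; pos3(id43) recv 97: fwd
Round 5: pos5(id75) recv 84: fwd; pos4(id18) recv 97: fwd
Round 6: pos6(id37) recv 84: fwd; pos5(id75) recv 97: fwd
Round 7: pos7(id97) recv 84: drop; pos6(id37) recv 97: fwd
Round 8: pos7(id97) recv 97: ELECTED
Message ID 84 originates at pos 0; dropped at pos 7 in round 7

Answer: 7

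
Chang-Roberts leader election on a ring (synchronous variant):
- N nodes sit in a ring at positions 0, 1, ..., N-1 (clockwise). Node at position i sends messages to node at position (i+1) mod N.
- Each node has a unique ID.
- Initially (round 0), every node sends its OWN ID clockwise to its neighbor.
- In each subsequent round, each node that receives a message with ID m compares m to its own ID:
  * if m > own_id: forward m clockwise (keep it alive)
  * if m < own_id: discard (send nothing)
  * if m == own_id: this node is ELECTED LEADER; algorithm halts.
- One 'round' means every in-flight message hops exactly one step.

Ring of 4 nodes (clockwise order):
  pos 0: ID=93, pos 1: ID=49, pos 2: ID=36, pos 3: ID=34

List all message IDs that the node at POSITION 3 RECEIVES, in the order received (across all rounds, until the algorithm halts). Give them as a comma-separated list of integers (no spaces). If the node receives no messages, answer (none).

Answer: 36,49,93

Derivation:
Round 1: pos1(id49) recv 93: fwd; pos2(id36) recv 49: fwd; pos3(id34) recv 36: fwd; pos0(id93) recv 34: drop
Round 2: pos2(id36) recv 93: fwd; pos3(id34) recv 49: fwd; pos0(id93) recv 36: drop
Round 3: pos3(id34) recv 93: fwd; pos0(id93) recv 49: drop
Round 4: pos0(id93) recv 93: ELECTED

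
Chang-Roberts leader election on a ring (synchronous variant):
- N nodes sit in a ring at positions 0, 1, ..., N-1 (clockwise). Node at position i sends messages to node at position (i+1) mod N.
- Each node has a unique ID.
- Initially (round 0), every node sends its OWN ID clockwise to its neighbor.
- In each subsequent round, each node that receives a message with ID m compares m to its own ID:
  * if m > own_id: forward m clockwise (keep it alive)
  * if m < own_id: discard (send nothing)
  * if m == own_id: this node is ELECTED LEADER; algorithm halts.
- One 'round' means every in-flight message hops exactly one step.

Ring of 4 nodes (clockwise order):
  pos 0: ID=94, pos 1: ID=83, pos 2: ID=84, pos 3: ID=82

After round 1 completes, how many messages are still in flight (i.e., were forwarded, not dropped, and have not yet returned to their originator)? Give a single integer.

Answer: 2

Derivation:
Round 1: pos1(id83) recv 94: fwd; pos2(id84) recv 83: drop; pos3(id82) recv 84: fwd; pos0(id94) recv 82: drop
After round 1: 2 messages still in flight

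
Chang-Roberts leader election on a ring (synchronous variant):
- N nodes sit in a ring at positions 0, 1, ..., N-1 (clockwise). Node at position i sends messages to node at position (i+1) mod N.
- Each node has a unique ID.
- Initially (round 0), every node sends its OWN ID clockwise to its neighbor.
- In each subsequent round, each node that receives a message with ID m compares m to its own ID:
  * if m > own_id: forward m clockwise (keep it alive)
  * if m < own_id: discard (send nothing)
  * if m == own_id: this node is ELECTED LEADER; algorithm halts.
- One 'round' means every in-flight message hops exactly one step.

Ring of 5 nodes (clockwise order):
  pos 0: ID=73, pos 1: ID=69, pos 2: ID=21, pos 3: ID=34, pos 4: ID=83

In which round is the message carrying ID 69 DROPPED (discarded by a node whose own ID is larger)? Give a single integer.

Round 1: pos1(id69) recv 73: fwd; pos2(id21) recv 69: fwd; pos3(id34) recv 21: drop; pos4(id83) recv 34: drop; pos0(id73) recv 83: fwd
Round 2: pos2(id21) recv 73: fwd; pos3(id34) recv 69: fwd; pos1(id69) recv 83: fwd
Round 3: pos3(id34) recv 73: fwd; pos4(id83) recv 69: drop; pos2(id21) recv 83: fwd
Round 4: pos4(id83) recv 73: drop; pos3(id34) recv 83: fwd
Round 5: pos4(id83) recv 83: ELECTED
Message ID 69 originates at pos 1; dropped at pos 4 in round 3

Answer: 3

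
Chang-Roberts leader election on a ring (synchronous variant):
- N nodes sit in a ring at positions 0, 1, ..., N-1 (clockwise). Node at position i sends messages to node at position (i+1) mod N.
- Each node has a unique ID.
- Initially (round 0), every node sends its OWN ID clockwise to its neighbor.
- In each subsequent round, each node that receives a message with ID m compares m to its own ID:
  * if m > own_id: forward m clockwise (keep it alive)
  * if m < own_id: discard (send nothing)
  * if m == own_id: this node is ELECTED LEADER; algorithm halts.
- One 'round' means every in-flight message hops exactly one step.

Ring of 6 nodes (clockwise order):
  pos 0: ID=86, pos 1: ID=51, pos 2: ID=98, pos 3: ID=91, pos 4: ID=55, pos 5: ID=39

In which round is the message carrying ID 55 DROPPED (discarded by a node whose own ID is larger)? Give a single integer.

Round 1: pos1(id51) recv 86: fwd; pos2(id98) recv 51: drop; pos3(id91) recv 98: fwd; pos4(id55) recv 91: fwd; pos5(id39) recv 55: fwd; pos0(id86) recv 39: drop
Round 2: pos2(id98) recv 86: drop; pos4(id55) recv 98: fwd; pos5(id39) recv 91: fwd; pos0(id86) recv 55: drop
Round 3: pos5(id39) recv 98: fwd; pos0(id86) recv 91: fwd
Round 4: pos0(id86) recv 98: fwd; pos1(id51) recv 91: fwd
Round 5: pos1(id51) recv 98: fwd; pos2(id98) recv 91: drop
Round 6: pos2(id98) recv 98: ELECTED
Message ID 55 originates at pos 4; dropped at pos 0 in round 2

Answer: 2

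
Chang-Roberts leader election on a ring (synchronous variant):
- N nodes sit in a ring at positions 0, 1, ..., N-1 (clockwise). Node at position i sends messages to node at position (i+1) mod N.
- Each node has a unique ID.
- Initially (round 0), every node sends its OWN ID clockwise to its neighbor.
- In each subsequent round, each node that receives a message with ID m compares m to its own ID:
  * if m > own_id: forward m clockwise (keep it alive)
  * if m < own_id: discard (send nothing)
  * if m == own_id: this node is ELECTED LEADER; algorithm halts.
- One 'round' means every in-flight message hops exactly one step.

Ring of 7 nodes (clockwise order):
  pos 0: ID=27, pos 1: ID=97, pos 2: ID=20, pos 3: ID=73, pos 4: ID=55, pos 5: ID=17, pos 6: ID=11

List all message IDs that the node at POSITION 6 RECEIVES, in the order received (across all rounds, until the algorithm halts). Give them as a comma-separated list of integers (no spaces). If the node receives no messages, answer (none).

Answer: 17,55,73,97

Derivation:
Round 1: pos1(id97) recv 27: drop; pos2(id20) recv 97: fwd; pos3(id73) recv 20: drop; pos4(id55) recv 73: fwd; pos5(id17) recv 55: fwd; pos6(id11) recv 17: fwd; pos0(id27) recv 11: drop
Round 2: pos3(id73) recv 97: fwd; pos5(id17) recv 73: fwd; pos6(id11) recv 55: fwd; pos0(id27) recv 17: drop
Round 3: pos4(id55) recv 97: fwd; pos6(id11) recv 73: fwd; pos0(id27) recv 55: fwd
Round 4: pos5(id17) recv 97: fwd; pos0(id27) recv 73: fwd; pos1(id97) recv 55: drop
Round 5: pos6(id11) recv 97: fwd; pos1(id97) recv 73: drop
Round 6: pos0(id27) recv 97: fwd
Round 7: pos1(id97) recv 97: ELECTED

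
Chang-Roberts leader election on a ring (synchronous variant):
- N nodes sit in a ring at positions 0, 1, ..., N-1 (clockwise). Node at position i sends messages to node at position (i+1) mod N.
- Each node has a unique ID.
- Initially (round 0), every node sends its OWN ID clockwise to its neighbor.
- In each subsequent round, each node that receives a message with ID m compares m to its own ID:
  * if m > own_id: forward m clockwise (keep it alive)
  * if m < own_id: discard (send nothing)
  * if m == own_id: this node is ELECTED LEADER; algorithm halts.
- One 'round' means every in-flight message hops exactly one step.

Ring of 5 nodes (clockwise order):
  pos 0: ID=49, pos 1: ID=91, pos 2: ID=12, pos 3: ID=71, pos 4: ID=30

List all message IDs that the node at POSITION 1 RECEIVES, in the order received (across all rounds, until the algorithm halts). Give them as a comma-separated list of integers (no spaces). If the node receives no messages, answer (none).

Answer: 49,71,91

Derivation:
Round 1: pos1(id91) recv 49: drop; pos2(id12) recv 91: fwd; pos3(id71) recv 12: drop; pos4(id30) recv 71: fwd; pos0(id49) recv 30: drop
Round 2: pos3(id71) recv 91: fwd; pos0(id49) recv 71: fwd
Round 3: pos4(id30) recv 91: fwd; pos1(id91) recv 71: drop
Round 4: pos0(id49) recv 91: fwd
Round 5: pos1(id91) recv 91: ELECTED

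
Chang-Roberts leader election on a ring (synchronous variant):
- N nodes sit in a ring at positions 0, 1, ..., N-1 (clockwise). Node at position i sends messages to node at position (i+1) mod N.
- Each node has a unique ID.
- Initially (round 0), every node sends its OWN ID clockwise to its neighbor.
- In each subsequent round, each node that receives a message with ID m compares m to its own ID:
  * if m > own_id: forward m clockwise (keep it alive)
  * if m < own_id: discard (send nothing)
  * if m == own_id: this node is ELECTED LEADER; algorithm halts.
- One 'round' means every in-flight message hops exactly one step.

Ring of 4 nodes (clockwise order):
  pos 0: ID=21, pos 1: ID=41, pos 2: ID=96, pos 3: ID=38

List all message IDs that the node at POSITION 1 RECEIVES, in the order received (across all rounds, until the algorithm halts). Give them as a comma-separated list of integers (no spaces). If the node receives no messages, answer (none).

Round 1: pos1(id41) recv 21: drop; pos2(id96) recv 41: drop; pos3(id38) recv 96: fwd; pos0(id21) recv 38: fwd
Round 2: pos0(id21) recv 96: fwd; pos1(id41) recv 38: drop
Round 3: pos1(id41) recv 96: fwd
Round 4: pos2(id96) recv 96: ELECTED

Answer: 21,38,96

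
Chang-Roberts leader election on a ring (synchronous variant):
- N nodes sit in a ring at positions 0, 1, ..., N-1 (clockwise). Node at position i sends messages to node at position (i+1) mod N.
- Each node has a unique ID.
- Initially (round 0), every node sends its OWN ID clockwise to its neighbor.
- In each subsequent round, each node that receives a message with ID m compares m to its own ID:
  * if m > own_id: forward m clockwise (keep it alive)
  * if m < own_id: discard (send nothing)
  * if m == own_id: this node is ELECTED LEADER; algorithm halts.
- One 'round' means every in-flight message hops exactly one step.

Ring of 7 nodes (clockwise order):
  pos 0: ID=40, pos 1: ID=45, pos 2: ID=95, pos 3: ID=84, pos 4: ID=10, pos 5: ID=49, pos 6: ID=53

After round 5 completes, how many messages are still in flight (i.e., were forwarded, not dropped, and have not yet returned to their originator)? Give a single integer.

Round 1: pos1(id45) recv 40: drop; pos2(id95) recv 45: drop; pos3(id84) recv 95: fwd; pos4(id10) recv 84: fwd; pos5(id49) recv 10: drop; pos6(id53) recv 49: drop; pos0(id40) recv 53: fwd
Round 2: pos4(id10) recv 95: fwd; pos5(id49) recv 84: fwd; pos1(id45) recv 53: fwd
Round 3: pos5(id49) recv 95: fwd; pos6(id53) recv 84: fwd; pos2(id95) recv 53: drop
Round 4: pos6(id53) recv 95: fwd; pos0(id40) recv 84: fwd
Round 5: pos0(id40) recv 95: fwd; pos1(id45) recv 84: fwd
After round 5: 2 messages still in flight

Answer: 2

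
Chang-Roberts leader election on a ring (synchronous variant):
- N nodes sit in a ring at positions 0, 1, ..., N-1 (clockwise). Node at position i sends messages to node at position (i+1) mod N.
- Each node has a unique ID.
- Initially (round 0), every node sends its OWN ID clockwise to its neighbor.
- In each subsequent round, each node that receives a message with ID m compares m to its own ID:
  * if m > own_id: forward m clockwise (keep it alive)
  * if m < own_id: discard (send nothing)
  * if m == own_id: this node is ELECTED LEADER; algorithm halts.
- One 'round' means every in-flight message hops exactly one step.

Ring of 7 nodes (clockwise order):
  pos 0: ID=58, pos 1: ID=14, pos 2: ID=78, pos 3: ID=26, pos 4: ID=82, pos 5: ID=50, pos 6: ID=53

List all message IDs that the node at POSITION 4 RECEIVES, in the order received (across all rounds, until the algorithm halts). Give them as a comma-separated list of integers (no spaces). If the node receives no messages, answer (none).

Round 1: pos1(id14) recv 58: fwd; pos2(id78) recv 14: drop; pos3(id26) recv 78: fwd; pos4(id82) recv 26: drop; pos5(id50) recv 82: fwd; pos6(id53) recv 50: drop; pos0(id58) recv 53: drop
Round 2: pos2(id78) recv 58: drop; pos4(id82) recv 78: drop; pos6(id53) recv 82: fwd
Round 3: pos0(id58) recv 82: fwd
Round 4: pos1(id14) recv 82: fwd
Round 5: pos2(id78) recv 82: fwd
Round 6: pos3(id26) recv 82: fwd
Round 7: pos4(id82) recv 82: ELECTED

Answer: 26,78,82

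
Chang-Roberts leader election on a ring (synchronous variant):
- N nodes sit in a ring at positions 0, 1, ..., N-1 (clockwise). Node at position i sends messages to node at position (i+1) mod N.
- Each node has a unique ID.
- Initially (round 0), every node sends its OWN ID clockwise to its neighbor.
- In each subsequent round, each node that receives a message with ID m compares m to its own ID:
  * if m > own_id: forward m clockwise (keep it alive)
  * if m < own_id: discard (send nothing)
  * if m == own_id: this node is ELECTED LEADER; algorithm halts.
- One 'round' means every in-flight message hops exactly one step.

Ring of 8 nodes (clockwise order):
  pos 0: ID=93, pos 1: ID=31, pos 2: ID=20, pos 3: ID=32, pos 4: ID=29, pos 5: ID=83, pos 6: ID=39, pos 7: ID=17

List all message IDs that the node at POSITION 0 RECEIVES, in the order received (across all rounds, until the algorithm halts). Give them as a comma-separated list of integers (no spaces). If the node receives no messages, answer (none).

Answer: 17,39,83,93

Derivation:
Round 1: pos1(id31) recv 93: fwd; pos2(id20) recv 31: fwd; pos3(id32) recv 20: drop; pos4(id29) recv 32: fwd; pos5(id83) recv 29: drop; pos6(id39) recv 83: fwd; pos7(id17) recv 39: fwd; pos0(id93) recv 17: drop
Round 2: pos2(id20) recv 93: fwd; pos3(id32) recv 31: drop; pos5(id83) recv 32: drop; pos7(id17) recv 83: fwd; pos0(id93) recv 39: drop
Round 3: pos3(id32) recv 93: fwd; pos0(id93) recv 83: drop
Round 4: pos4(id29) recv 93: fwd
Round 5: pos5(id83) recv 93: fwd
Round 6: pos6(id39) recv 93: fwd
Round 7: pos7(id17) recv 93: fwd
Round 8: pos0(id93) recv 93: ELECTED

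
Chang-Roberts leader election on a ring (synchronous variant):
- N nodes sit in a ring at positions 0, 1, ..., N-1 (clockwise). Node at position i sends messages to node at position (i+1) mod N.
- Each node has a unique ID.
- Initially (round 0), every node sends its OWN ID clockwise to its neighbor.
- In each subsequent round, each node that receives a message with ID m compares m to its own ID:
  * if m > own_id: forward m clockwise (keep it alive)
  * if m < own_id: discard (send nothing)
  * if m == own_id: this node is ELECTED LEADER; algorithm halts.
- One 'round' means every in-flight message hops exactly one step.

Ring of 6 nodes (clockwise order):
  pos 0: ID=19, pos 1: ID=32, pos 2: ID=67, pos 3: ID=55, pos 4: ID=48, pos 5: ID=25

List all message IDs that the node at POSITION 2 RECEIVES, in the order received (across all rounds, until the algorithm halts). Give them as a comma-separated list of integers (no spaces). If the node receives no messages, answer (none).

Round 1: pos1(id32) recv 19: drop; pos2(id67) recv 32: drop; pos3(id55) recv 67: fwd; pos4(id48) recv 55: fwd; pos5(id25) recv 48: fwd; pos0(id19) recv 25: fwd
Round 2: pos4(id48) recv 67: fwd; pos5(id25) recv 55: fwd; pos0(id19) recv 48: fwd; pos1(id32) recv 25: drop
Round 3: pos5(id25) recv 67: fwd; pos0(id19) recv 55: fwd; pos1(id32) recv 48: fwd
Round 4: pos0(id19) recv 67: fwd; pos1(id32) recv 55: fwd; pos2(id67) recv 48: drop
Round 5: pos1(id32) recv 67: fwd; pos2(id67) recv 55: drop
Round 6: pos2(id67) recv 67: ELECTED

Answer: 32,48,55,67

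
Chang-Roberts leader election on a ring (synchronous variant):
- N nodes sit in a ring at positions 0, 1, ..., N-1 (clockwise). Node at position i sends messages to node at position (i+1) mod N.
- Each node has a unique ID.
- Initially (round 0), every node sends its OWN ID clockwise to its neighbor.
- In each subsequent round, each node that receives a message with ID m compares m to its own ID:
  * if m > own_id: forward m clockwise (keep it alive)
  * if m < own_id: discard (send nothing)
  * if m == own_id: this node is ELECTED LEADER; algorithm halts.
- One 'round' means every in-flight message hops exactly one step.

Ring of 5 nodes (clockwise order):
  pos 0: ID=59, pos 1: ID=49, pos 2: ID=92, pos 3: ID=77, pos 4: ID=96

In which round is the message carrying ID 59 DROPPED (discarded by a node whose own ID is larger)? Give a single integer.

Answer: 2

Derivation:
Round 1: pos1(id49) recv 59: fwd; pos2(id92) recv 49: drop; pos3(id77) recv 92: fwd; pos4(id96) recv 77: drop; pos0(id59) recv 96: fwd
Round 2: pos2(id92) recv 59: drop; pos4(id96) recv 92: drop; pos1(id49) recv 96: fwd
Round 3: pos2(id92) recv 96: fwd
Round 4: pos3(id77) recv 96: fwd
Round 5: pos4(id96) recv 96: ELECTED
Message ID 59 originates at pos 0; dropped at pos 2 in round 2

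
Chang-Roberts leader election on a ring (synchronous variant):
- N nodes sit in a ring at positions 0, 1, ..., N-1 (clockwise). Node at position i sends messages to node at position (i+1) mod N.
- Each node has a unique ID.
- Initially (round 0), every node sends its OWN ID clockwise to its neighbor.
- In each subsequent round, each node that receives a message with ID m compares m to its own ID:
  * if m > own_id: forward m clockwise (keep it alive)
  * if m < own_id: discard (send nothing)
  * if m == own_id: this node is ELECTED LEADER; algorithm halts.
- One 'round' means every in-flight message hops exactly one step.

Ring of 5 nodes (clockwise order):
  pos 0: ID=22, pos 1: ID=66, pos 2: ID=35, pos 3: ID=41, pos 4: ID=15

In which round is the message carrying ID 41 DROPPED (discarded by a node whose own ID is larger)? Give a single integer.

Answer: 3

Derivation:
Round 1: pos1(id66) recv 22: drop; pos2(id35) recv 66: fwd; pos3(id41) recv 35: drop; pos4(id15) recv 41: fwd; pos0(id22) recv 15: drop
Round 2: pos3(id41) recv 66: fwd; pos0(id22) recv 41: fwd
Round 3: pos4(id15) recv 66: fwd; pos1(id66) recv 41: drop
Round 4: pos0(id22) recv 66: fwd
Round 5: pos1(id66) recv 66: ELECTED
Message ID 41 originates at pos 3; dropped at pos 1 in round 3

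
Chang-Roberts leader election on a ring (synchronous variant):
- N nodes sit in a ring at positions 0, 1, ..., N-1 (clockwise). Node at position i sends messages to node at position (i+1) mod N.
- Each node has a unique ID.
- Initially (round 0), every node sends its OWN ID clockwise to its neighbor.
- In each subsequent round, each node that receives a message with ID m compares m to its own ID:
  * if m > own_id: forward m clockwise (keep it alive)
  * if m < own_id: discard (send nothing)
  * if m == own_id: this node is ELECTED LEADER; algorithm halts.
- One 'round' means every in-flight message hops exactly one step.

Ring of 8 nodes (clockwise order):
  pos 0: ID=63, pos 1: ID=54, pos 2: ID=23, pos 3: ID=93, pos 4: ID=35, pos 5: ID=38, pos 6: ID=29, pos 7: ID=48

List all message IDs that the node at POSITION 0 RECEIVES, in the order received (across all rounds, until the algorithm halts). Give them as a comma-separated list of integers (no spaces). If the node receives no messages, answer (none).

Answer: 48,93

Derivation:
Round 1: pos1(id54) recv 63: fwd; pos2(id23) recv 54: fwd; pos3(id93) recv 23: drop; pos4(id35) recv 93: fwd; pos5(id38) recv 35: drop; pos6(id29) recv 38: fwd; pos7(id48) recv 29: drop; pos0(id63) recv 48: drop
Round 2: pos2(id23) recv 63: fwd; pos3(id93) recv 54: drop; pos5(id38) recv 93: fwd; pos7(id48) recv 38: drop
Round 3: pos3(id93) recv 63: drop; pos6(id29) recv 93: fwd
Round 4: pos7(id48) recv 93: fwd
Round 5: pos0(id63) recv 93: fwd
Round 6: pos1(id54) recv 93: fwd
Round 7: pos2(id23) recv 93: fwd
Round 8: pos3(id93) recv 93: ELECTED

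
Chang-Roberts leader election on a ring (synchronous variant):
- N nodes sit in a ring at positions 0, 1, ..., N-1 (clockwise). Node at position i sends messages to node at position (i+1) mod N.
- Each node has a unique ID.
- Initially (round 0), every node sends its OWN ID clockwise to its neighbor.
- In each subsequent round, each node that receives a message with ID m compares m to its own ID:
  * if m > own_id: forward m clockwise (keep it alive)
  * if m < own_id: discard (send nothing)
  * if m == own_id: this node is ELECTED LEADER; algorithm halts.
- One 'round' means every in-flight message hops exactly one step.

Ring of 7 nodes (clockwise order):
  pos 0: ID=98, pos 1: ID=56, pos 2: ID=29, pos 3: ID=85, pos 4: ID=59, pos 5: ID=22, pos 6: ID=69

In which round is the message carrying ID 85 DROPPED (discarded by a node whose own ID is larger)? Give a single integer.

Round 1: pos1(id56) recv 98: fwd; pos2(id29) recv 56: fwd; pos3(id85) recv 29: drop; pos4(id59) recv 85: fwd; pos5(id22) recv 59: fwd; pos6(id69) recv 22: drop; pos0(id98) recv 69: drop
Round 2: pos2(id29) recv 98: fwd; pos3(id85) recv 56: drop; pos5(id22) recv 85: fwd; pos6(id69) recv 59: drop
Round 3: pos3(id85) recv 98: fwd; pos6(id69) recv 85: fwd
Round 4: pos4(id59) recv 98: fwd; pos0(id98) recv 85: drop
Round 5: pos5(id22) recv 98: fwd
Round 6: pos6(id69) recv 98: fwd
Round 7: pos0(id98) recv 98: ELECTED
Message ID 85 originates at pos 3; dropped at pos 0 in round 4

Answer: 4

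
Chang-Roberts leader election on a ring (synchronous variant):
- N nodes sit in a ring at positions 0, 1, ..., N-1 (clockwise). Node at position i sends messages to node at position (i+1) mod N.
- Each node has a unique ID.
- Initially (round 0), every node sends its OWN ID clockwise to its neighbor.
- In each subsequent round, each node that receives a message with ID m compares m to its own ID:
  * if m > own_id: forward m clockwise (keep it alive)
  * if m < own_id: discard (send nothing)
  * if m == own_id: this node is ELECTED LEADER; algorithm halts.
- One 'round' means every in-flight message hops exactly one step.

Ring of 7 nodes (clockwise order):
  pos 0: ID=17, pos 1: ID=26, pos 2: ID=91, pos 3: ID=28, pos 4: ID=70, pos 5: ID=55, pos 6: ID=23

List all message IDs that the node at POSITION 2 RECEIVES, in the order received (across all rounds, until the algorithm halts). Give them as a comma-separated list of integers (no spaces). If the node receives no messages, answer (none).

Answer: 26,55,70,91

Derivation:
Round 1: pos1(id26) recv 17: drop; pos2(id91) recv 26: drop; pos3(id28) recv 91: fwd; pos4(id70) recv 28: drop; pos5(id55) recv 70: fwd; pos6(id23) recv 55: fwd; pos0(id17) recv 23: fwd
Round 2: pos4(id70) recv 91: fwd; pos6(id23) recv 70: fwd; pos0(id17) recv 55: fwd; pos1(id26) recv 23: drop
Round 3: pos5(id55) recv 91: fwd; pos0(id17) recv 70: fwd; pos1(id26) recv 55: fwd
Round 4: pos6(id23) recv 91: fwd; pos1(id26) recv 70: fwd; pos2(id91) recv 55: drop
Round 5: pos0(id17) recv 91: fwd; pos2(id91) recv 70: drop
Round 6: pos1(id26) recv 91: fwd
Round 7: pos2(id91) recv 91: ELECTED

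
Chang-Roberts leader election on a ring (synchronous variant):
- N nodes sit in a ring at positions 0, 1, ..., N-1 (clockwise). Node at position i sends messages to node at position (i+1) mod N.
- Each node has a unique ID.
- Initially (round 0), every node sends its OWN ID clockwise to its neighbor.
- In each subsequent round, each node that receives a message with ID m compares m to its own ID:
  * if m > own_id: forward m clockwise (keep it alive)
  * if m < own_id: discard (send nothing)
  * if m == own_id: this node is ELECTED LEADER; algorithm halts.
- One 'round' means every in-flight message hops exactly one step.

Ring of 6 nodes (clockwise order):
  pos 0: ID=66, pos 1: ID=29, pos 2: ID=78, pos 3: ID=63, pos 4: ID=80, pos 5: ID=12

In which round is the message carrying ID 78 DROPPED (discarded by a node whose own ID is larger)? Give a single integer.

Round 1: pos1(id29) recv 66: fwd; pos2(id78) recv 29: drop; pos3(id63) recv 78: fwd; pos4(id80) recv 63: drop; pos5(id12) recv 80: fwd; pos0(id66) recv 12: drop
Round 2: pos2(id78) recv 66: drop; pos4(id80) recv 78: drop; pos0(id66) recv 80: fwd
Round 3: pos1(id29) recv 80: fwd
Round 4: pos2(id78) recv 80: fwd
Round 5: pos3(id63) recv 80: fwd
Round 6: pos4(id80) recv 80: ELECTED
Message ID 78 originates at pos 2; dropped at pos 4 in round 2

Answer: 2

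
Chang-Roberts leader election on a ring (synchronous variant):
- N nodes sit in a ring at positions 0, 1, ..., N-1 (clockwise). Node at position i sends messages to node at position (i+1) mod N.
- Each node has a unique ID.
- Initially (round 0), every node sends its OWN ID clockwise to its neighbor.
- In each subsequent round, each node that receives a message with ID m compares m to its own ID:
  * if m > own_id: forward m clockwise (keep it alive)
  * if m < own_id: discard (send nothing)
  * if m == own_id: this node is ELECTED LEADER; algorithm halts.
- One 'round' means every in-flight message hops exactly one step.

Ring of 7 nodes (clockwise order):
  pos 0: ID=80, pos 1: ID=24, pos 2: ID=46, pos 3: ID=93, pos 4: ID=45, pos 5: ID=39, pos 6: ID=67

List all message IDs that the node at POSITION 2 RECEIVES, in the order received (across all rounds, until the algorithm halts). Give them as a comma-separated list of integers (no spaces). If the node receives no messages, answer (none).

Answer: 24,80,93

Derivation:
Round 1: pos1(id24) recv 80: fwd; pos2(id46) recv 24: drop; pos3(id93) recv 46: drop; pos4(id45) recv 93: fwd; pos5(id39) recv 45: fwd; pos6(id67) recv 39: drop; pos0(id80) recv 67: drop
Round 2: pos2(id46) recv 80: fwd; pos5(id39) recv 93: fwd; pos6(id67) recv 45: drop
Round 3: pos3(id93) recv 80: drop; pos6(id67) recv 93: fwd
Round 4: pos0(id80) recv 93: fwd
Round 5: pos1(id24) recv 93: fwd
Round 6: pos2(id46) recv 93: fwd
Round 7: pos3(id93) recv 93: ELECTED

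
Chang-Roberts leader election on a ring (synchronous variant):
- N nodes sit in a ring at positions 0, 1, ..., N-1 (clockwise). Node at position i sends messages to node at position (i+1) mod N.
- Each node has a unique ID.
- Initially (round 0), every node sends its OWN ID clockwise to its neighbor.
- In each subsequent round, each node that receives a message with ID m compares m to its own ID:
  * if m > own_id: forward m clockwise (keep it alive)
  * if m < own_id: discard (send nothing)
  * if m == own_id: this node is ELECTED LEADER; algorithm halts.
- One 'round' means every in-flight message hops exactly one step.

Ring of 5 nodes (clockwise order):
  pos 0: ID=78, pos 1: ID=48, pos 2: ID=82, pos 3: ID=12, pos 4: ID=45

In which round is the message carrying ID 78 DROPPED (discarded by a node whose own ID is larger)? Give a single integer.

Answer: 2

Derivation:
Round 1: pos1(id48) recv 78: fwd; pos2(id82) recv 48: drop; pos3(id12) recv 82: fwd; pos4(id45) recv 12: drop; pos0(id78) recv 45: drop
Round 2: pos2(id82) recv 78: drop; pos4(id45) recv 82: fwd
Round 3: pos0(id78) recv 82: fwd
Round 4: pos1(id48) recv 82: fwd
Round 5: pos2(id82) recv 82: ELECTED
Message ID 78 originates at pos 0; dropped at pos 2 in round 2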